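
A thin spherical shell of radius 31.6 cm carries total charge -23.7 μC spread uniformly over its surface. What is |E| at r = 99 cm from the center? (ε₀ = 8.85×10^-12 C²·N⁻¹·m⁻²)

By spherical symmetry E is radial; choose a Gaussian sphere of radius r = 99 cm (r > 31.6 cm).
The entire shell is enclosed: Q_enc = -2.37e-5 C.
By Gauss's law, ∮E·dA = E·4πr² = Q_enc/ε₀.
E = |Q_enc|/(4πε₀r²) = (2.37×10^-5)/(4π·8.85×10^-12·(0.99)²) = 2.17e5 N/C.

E = 2.17×10^5 V/m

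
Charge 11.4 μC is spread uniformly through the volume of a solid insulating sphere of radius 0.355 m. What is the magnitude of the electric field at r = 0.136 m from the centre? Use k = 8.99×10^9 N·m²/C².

Symmetry ⇒ E = E(r) r̂. Gaussian sphere of radius r = 0.136 m (r < R).
For a uniform sphere the enclosed fraction is (r/R)³, so Q_enc = (11.4 μC)(0.136/0.355)³ = 6.41e-7 C.
Since E is radial and uniform over the Gaussian sphere, Φ = E·4πr² = Q_enc/ε₀.
E = k|Q_enc|/r² = (8.99×10^9)(6.41e-7)/(0.136)² = 3.12e5 N/C.

E = 3.12e5 V/m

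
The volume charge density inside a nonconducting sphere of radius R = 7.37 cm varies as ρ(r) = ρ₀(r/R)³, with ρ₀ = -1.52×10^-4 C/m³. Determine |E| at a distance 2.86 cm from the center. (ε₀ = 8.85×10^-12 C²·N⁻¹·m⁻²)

Use a concentric Gaussian sphere at r = 2.86 cm (r < R).
Integrate the density: Q_enc = 4π ∫₀^r ρ₀(r'/R)^3 r'² dr' = 4πρ₀ r^6/(6·R³) = -4.352×10^-10 C.
Applying ∮E·dA = Q_enc/ε₀ with Φ = E(4πr²):
E = |Q_enc|/(4πε₀r²) = (4.352e-10)/(4π·8.85×10^-12·(0.0286)²) = 4.78×10^3 N/C.

4.78e3 N/C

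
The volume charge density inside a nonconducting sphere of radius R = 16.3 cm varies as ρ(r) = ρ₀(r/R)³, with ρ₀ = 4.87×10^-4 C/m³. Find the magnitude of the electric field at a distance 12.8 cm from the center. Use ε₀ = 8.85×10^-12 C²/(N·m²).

Symmetry ⇒ E = E(r) r̂. Gaussian sphere of radius r = 12.8 cm (r < R).
Q_enc = ∫₀^r ρ(r')·4πr'² dr' = (4πρ₀/R³) ∫₀^r r'^5 dr' = 4πρ₀ r^6/(6·R³) = 1.036e-6 C.
Applying ∮E·dA = Q_enc/ε₀ with Φ = E(4πr²):
E = |Q_enc|/(4πε₀r²) = (1.036×10^-6)/(4π·8.85×10^-12·(0.128)²) = 5.68e5 N/C.

E ≈ 5.68×10^5 N/C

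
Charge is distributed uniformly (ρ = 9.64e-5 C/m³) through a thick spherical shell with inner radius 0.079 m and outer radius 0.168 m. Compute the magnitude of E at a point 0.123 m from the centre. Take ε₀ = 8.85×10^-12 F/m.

E = 3.28×10^5 N/C

By spherical symmetry E is radial; choose a Gaussian sphere of radius r = 0.123 m (within the shell material, 0.079 m < r < 0.168 m).
Enclosed charge is the volume from a to r: Q_enc = (4π/3)ρ(r³ − a³) = 5.523e-7 C.
Since E is radial and uniform over the Gaussian sphere, Φ = E·4πr² = Q_enc/ε₀.
E = |Q_enc|/(4πε₀r²) = (5.523e-7)/(4π·8.85×10^-12·(0.123)²) = 3.28×10^5 N/C.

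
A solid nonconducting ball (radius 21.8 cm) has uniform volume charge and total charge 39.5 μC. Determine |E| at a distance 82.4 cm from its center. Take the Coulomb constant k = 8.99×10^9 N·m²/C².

Use a concentric Gaussian sphere at r = 82.4 cm (r > R, so the entire charge is enclosed).
Q_enc = 39.5 μC = 3.95×10^-5 C.
Applying ∮E·dA = Q_enc/ε₀ with Φ = E(4πr²):
E = k|Q_enc|/r² = (8.99×10^9)(3.95×10^-5)/(0.824)² = 5.23e5 N/C.

E = 5.23×10^5 N/C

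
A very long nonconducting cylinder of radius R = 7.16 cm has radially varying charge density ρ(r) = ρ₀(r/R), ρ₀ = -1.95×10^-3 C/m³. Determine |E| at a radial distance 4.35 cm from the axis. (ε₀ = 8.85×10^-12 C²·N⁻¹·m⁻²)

Take a coaxial cylindrical Gaussian surface of radius r = 4.35 cm and length L (r < R).
Integrating ρ over the cross-section to radius r: λ_enc = (2πρ₀/R) ∫₀^r r'^2 dr' = 2πρ₀ r^3/(3·R) = -4.695×10^-6 C/m.
By Gauss's law (flux through the curved wall only), E·2πrL = λ_enc L/ε₀.
E = |λ_enc|/(2πε₀r) = (4.695×10^-6)/(2π·8.85×10^-12·0.0435) = 1.94e6 N/C.

1.94e6 V/m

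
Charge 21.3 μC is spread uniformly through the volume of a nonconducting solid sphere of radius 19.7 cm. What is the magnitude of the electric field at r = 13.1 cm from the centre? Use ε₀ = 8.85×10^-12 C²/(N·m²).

E ≈ 3.28×10^6 N/C

Use a concentric Gaussian sphere at r = 13.1 cm (r < R).
Only the charge within r is enclosed: Q_enc = Q·(r/R)³ = (21.3 μC)·(13.1 cm/19.7 cm)³ = 6.263×10^-6 C.
By Gauss's law, ∮E·dA = E·4πr² = Q_enc/ε₀.
E = |Q_enc|/(4πε₀r²) = (6.263e-6)/(4π·8.85×10^-12·(0.131)²) = 3.28e6 N/C.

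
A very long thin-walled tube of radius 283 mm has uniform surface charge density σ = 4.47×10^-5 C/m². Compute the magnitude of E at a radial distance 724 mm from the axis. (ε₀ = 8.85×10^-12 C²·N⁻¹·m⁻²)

Choose a coaxial cylinder of radius r = 724 mm (arbitrary length L) as the Gaussian surface (r > 283 mm).
The whole shell is enclosed: λ_enc = σ·2πR = (4.47×10^-5)·2π·(0.283) = 7.948e-5 C/m.
By Gauss's law (flux through the curved wall only), E·2πrL = λ_enc L/ε₀.
E = |λ_enc|/(2πε₀r) = (7.948×10^-5)/(2π·8.85×10^-12·0.724) = 1.97×10^6 N/C.

E ≈ 1.97×10^6 N/C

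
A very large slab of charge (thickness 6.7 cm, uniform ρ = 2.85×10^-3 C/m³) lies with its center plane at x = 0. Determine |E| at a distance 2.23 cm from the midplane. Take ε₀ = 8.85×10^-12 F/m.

7.18×10^6 N/C

By symmetry E is perpendicular to the slab. A Gaussian pillbox from −2.23 cm to +2.23 cm (face area A) lies entirely within the slab.
Q_enc = ρ·(2x)·A and flux = 2EA, so 2EA = 2ρxA/ε₀ ⇒ E = |ρ|x/ε₀.
E = (2.85×10^-3)(0.0223)/(8.85×10^-12) = 7.18e6 N/C.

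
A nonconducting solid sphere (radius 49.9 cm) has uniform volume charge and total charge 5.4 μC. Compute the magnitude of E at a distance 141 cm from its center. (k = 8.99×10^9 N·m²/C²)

2.44e4 N/C

Take a concentric spherical Gaussian surface of radius r = 141 cm (r > R, so the entire charge is enclosed).
Q_enc = 5.4 μC = 5.40×10^-6 C.
Applying ∮E·dA = Q_enc/ε₀ with Φ = E(4πr²):
E = k|Q_enc|/r² = (8.99×10^9)(5.40×10^-6)/(1.41)² = 2.44e4 N/C.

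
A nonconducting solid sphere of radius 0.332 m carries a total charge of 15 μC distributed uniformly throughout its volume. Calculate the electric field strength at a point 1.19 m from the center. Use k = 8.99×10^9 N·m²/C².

Use a concentric Gaussian sphere at r = 1.19 m (r > R, so the entire charge is enclosed).
Q_enc = 15 μC = 1.50×10^-5 C.
By Gauss's law, ∮E·dA = E·4πr² = Q_enc/ε₀.
E = k|Q_enc|/r² = (8.99×10^9)(1.50e-5)/(1.19)² = 9.52×10^4 N/C.

|E| ≈ 9.52e4 V/m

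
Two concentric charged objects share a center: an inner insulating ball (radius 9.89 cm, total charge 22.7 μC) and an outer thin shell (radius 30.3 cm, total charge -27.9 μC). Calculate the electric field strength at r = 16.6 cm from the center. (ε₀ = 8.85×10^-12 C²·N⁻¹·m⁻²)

E ≈ 7.41×10^6 N/C

Use a concentric Gaussian sphere at r = 16.6 cm (between the bodies, 9.89 cm < r < 30.3 cm).
The shell at 30.3 cm lies outside the Gaussian surface, so Q_enc = 22.7 μC = 2.27×10^-5 C.
Applying ∮E·dA = Q_enc/ε₀ with Φ = E(4πr²):
E = |Q_enc|/(4πε₀r²) = (2.27×10^-5)/(4π·8.85×10^-12·(0.166)²) = 7.41×10^6 N/C.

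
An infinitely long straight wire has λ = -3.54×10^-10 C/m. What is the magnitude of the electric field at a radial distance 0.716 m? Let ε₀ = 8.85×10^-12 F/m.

Take a coaxial cylindrical Gaussian surface of radius r = 0.716 m and length L.
Q_enc = λL, so λ_enc = -3.54×10^-10 C/m.
Applying ∮E·dA = Q_enc/ε₀ with the end caps contributing no flux:
E = |λ_enc|/(2πε₀r) = (3.54×10^-10)/(2π·8.85×10^-12·0.716) = 8.89 N/C.

E = 8.89 N/C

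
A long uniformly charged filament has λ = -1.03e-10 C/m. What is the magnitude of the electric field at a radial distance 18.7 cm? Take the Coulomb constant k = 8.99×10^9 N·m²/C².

|E| = 9.9 N/C

Choose a coaxial cylinder of radius r = 18.7 cm (arbitrary length L) as the Gaussian surface.
Q_enc = λL, so λ_enc = -1.03e-10 C/m.
Gauss's law: E·2πrL = λ_enc L/ε₀.
E = 2k|λ_enc|/r = 2(8.99×10^9)(1.03×10^-10)/(0.187) = 9.9 N/C.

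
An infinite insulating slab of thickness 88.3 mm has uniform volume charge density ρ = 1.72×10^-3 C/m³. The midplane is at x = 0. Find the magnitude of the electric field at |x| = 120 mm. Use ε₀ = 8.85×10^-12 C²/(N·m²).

The point |x| = 120 mm lies outside the slab (half-thickness 0.04415 m). A symmetric pillbox spanning the full slab encloses Q_enc = ρ·d·A.
Flux = 2EA ⇒ E = |ρ|d/(2ε₀), independent of distance outside.
E = (1.72e-3)(0.0883)/(2·8.85×10^-12) = 8.58×10^6 N/C.

|E| = 8.58×10^6 N/C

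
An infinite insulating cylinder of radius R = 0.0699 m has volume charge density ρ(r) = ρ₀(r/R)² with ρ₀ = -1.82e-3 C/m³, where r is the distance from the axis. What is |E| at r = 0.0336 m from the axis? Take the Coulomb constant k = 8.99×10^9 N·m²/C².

Take a coaxial cylindrical Gaussian surface of radius r = 0.0336 m and length L (r < R).
Integrating ρ over the cross-section to radius r: λ_enc = (2πρ₀/R²) ∫₀^r r'^3 dr' = 2πρ₀ r^4/(4·R²) = -7.458×10^-7 C/m.
Gauss's law: E·2πrL = λ_enc L/ε₀.
E = 2k|λ_enc|/r = 2(8.99×10^9)(7.458×10^-7)/(0.0336) = 3.99×10^5 N/C.

|E| ≈ 3.99e5 N/C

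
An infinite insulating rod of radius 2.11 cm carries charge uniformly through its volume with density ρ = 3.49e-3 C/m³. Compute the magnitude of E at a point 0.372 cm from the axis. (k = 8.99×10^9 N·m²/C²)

7.33e5 N/C

By cylindrical symmetry E is radial; use a coaxial Gaussian cylinder of radius 0.372 cm and length L (r < R).
Enclosed charge per unit length: λ_enc = ρ·πr² = (3.49×10^-3)π(0.00372)² = 1.517e-7 C/m.
Gauss's law: E·2πrL = λ_enc L/ε₀.
E = 2k|λ_enc|/r = 2(8.99×10^9)(1.517e-7)/(0.00372) = 7.33e5 N/C.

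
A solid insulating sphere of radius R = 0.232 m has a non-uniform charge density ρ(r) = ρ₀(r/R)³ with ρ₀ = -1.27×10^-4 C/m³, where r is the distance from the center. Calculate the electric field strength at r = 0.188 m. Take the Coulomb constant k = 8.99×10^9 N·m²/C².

E = 2.39e5 N/C

Symmetry ⇒ E = E(r) r̂. Gaussian sphere of radius r = 0.188 m (r < R).
Integrate the density: Q_enc = 4π ∫₀^r ρ₀(r'/R)^3 r'² dr' = 4πρ₀ r^6/(6·R³) = -9.405×10^-7 C.
By Gauss's law, ∮E·dA = E·4πr² = Q_enc/ε₀.
E = k|Q_enc|/r² = (8.99×10^9)(9.405e-7)/(0.188)² = 2.39×10^5 N/C.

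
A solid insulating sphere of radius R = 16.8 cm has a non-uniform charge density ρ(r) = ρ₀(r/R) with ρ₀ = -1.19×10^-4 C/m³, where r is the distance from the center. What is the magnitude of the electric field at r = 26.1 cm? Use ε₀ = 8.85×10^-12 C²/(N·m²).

2.34×10^5 N/C

Take a concentric spherical Gaussian surface of radius r = 26.1 cm (r > R, all charge enclosed).
Q_enc = 4π ∫₀^R ρ₀(r'/R)^1 r'² dr' = 4πρ₀R³/4 = -1.773×10^-6 C.
Since E is radial and uniform over the Gaussian sphere, Φ = E·4πr² = Q_enc/ε₀.
E = |Q_enc|/(4πε₀r²) = (1.773e-6)/(4π·8.85×10^-12·(0.261)²) = 2.34×10^5 N/C.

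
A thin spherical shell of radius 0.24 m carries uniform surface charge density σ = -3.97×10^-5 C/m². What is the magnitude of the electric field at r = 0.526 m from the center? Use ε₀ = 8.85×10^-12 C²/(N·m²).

Symmetry ⇒ E = E(r) r̂. Gaussian sphere of radius r = 0.526 m (r > 0.24 m).
The entire shell is enclosed: Q_enc = σ·4πR² = (-3.97e-5)·4π·(0.24)² = -2.874×10^-5 C.
By Gauss's law, ∮E·dA = E·4πr² = Q_enc/ε₀.
E = |Q_enc|/(4πε₀r²) = (2.874e-5)/(4π·8.85×10^-12·(0.526)²) = 9.34e5 N/C.

E = 9.34e5 N/C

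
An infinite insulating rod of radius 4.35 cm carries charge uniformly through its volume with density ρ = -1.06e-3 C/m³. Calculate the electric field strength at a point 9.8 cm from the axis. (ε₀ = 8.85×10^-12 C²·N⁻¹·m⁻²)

E ≈ 1.16×10^6 V/m

Take a coaxial cylindrical Gaussian surface of radius r = 9.8 cm and length L (r > 4.35 cm, full cross-section enclosed).
λ_enc = ρ·πR² = (-1.06×10^-3)π(0.0435)² = -6.301×10^-6 C/m.
Gauss's law: E·2πrL = λ_enc L/ε₀.
E = |λ_enc|/(2πε₀r) = (6.301×10^-6)/(2π·8.85×10^-12·0.098) = 1.16×10^6 N/C.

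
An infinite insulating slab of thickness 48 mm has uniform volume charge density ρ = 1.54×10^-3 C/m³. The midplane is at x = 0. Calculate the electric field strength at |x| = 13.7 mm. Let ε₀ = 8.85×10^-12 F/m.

By symmetry E is perpendicular to the slab. A Gaussian pillbox from −13.7 mm to +13.7 mm (face area A) lies entirely within the slab.
Q_enc = ρ·(2x)·A and flux = 2EA, so 2EA = 2ρxA/ε₀ ⇒ E = |ρ|x/ε₀.
E = (1.54×10^-3)(0.0137)/(8.85×10^-12) = 2.38e6 N/C.

2.38×10^6 V/m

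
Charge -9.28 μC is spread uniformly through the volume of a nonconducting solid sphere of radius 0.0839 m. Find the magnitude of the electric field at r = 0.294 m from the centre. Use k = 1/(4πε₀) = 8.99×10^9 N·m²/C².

Take a concentric spherical Gaussian surface of radius r = 0.294 m (r > R, so the entire charge is enclosed).
Q_enc = -9.28 μC = -9.28×10^-6 C.
Gauss's law: E·4πr² = Q_enc/ε₀.
E = k|Q_enc|/r² = (8.99×10^9)(9.28×10^-6)/(0.294)² = 9.65e5 N/C.

|E| ≈ 9.65×10^5 N/C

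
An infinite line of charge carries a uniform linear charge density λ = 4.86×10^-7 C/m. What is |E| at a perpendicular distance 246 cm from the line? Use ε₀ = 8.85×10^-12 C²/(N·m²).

By cylindrical symmetry E is radial; use a coaxial Gaussian cylinder of radius 246 cm and length L.
Q_enc = λL, so λ_enc = 4.86×10^-7 C/m.
Applying ∮E·dA = Q_enc/ε₀ with the end caps contributing no flux:
E = |λ_enc|/(2πε₀r) = (4.86×10^-7)/(2π·8.85×10^-12·2.46) = 3.55×10^3 N/C.

|E| = 3.55×10^3 V/m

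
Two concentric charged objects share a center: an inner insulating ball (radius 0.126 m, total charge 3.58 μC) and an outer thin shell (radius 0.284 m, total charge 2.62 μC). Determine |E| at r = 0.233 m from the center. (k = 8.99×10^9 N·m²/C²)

E = 5.93e5 V/m

Take a concentric spherical Gaussian surface of radius r = 0.233 m (between the bodies, 0.126 m < r < 0.284 m).
Only the inner charge is enclosed; the outer shell contributes nothing inside itself. Q_enc = 3.58 μC = 3.58×10^-6 C.
Applying ∮E·dA = Q_enc/ε₀ with Φ = E(4πr²):
E = k|Q_enc|/r² = (8.99×10^9)(3.58×10^-6)/(0.233)² = 5.93×10^5 N/C.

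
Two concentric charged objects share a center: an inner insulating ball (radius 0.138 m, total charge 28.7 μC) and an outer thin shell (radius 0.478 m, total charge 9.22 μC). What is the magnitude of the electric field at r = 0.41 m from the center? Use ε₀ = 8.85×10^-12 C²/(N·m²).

Use a concentric Gaussian sphere at r = 0.41 m (between the bodies, 0.138 m < r < 0.478 m).
The shell at 0.478 m lies outside the Gaussian surface, so Q_enc = 28.7 μC = 2.87×10^-5 C.
Gauss's law: E·4πr² = Q_enc/ε₀.
E = |Q_enc|/(4πε₀r²) = (2.87e-5)/(4π·8.85×10^-12·(0.41)²) = 1.54×10^6 N/C.

|E| = 1.54×10^6 N/C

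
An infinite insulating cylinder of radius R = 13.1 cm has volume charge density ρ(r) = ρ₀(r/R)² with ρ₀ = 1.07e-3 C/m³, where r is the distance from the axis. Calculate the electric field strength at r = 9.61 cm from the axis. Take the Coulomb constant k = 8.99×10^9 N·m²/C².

By cylindrical symmetry E is radial; use a coaxial Gaussian cylinder of radius 9.61 cm and length L (r < R).
Integrating ρ over the cross-section to radius r: λ_enc = (2πρ₀/R²) ∫₀^r r'^3 dr' = 2πρ₀ r^4/(4·R²) = 8.353×10^-6 C/m.
By Gauss's law (flux through the curved wall only), E·2πrL = λ_enc L/ε₀.
E = 2k|λ_enc|/r = 2(8.99×10^9)(8.353×10^-6)/(0.0961) = 1.56×10^6 N/C.

E = 1.56×10^6 N/C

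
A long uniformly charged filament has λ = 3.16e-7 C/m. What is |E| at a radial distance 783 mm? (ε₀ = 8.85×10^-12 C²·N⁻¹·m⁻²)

|E| ≈ 7.26×10^3 V/m

Choose a coaxial cylinder of radius r = 783 mm (arbitrary length L) as the Gaussian surface.
Q_enc = λL, so λ_enc = 3.16×10^-7 C/m.
By Gauss's law (flux through the curved wall only), E·2πrL = λ_enc L/ε₀.
E = |λ_enc|/(2πε₀r) = (3.16×10^-7)/(2π·8.85×10^-12·0.783) = 7.26e3 N/C.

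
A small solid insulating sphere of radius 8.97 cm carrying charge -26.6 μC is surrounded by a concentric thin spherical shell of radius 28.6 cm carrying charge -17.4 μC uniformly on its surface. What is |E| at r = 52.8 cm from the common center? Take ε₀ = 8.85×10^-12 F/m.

E ≈ 1.42e6 N/C

Symmetry ⇒ E = E(r) r̂. Gaussian sphere of radius r = 52.8 cm (r > 28.6 cm, enclosing both).
Q_enc = (-26.6 μC) + (-17.4 μC) = -4.40×10^-5 C.
By Gauss's law, ∮E·dA = E·4πr² = Q_enc/ε₀.
E = |Q_enc|/(4πε₀r²) = (4.40×10^-5)/(4π·8.85×10^-12·(0.528)²) = 1.42×10^6 N/C.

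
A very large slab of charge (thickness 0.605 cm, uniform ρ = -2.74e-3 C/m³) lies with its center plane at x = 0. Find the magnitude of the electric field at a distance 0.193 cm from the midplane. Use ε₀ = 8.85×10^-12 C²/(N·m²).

By symmetry E is perpendicular to the slab. A Gaussian pillbox from −0.193 cm to +0.193 cm (face area A) lies entirely within the slab.
Q_enc = ρ·(2x)·A and flux = 2EA, so 2EA = 2ρxA/ε₀ ⇒ E = |ρ|x/ε₀.
E = (2.74×10^-3)(0.00193)/(8.85×10^-12) = 5.98e5 N/C.

|E| = 5.98×10^5 N/C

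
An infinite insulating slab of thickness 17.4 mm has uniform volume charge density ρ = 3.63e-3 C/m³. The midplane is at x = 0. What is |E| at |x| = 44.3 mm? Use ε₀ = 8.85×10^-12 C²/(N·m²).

The point |x| = 44.3 mm lies outside the slab (half-thickness 0.0087 m). A symmetric pillbox spanning the full slab encloses Q_enc = ρ·d·A.
Flux = 2EA ⇒ E = |ρ|d/(2ε₀), independent of distance outside.
E = (3.63×10^-3)(0.0174)/(2·8.85×10^-12) = 3.57e6 N/C.

E ≈ 3.57×10^6 N/C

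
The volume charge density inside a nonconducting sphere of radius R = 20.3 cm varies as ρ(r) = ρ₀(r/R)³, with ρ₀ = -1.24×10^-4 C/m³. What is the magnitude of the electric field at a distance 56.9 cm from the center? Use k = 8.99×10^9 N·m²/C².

By spherical symmetry E is radial; choose a Gaussian sphere of radius r = 56.9 cm (r > R, all charge enclosed).
Q_enc = 4π ∫₀^R ρ₀(r'/R)^3 r'² dr' = 4πρ₀R³/6 = -2.173e-6 C.
Since E is radial and uniform over the Gaussian sphere, Φ = E·4πr² = Q_enc/ε₀.
E = k|Q_enc|/r² = (8.99×10^9)(2.173×10^-6)/(0.569)² = 6.03×10^4 N/C.

|E| ≈ 6.03×10^4 N/C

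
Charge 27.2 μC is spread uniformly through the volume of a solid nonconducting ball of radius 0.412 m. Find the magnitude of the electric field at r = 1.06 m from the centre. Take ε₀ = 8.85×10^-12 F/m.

2.18e5 N/C

Symmetry ⇒ E = E(r) r̂. Gaussian sphere of radius r = 1.06 m (r > R, so the entire charge is enclosed).
Q_enc = 27.2 μC = 2.72×10^-5 C.
Gauss's law: E·4πr² = Q_enc/ε₀.
E = |Q_enc|/(4πε₀r²) = (2.72×10^-5)/(4π·8.85×10^-12·(1.06)²) = 2.18×10^5 N/C.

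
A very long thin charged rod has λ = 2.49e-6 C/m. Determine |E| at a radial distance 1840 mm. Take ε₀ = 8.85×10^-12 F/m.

|E| = 2.43×10^4 N/C

Choose a coaxial cylinder of radius r = 1840 mm (arbitrary length L) as the Gaussian surface.
Q_enc = λL, so λ_enc = 2.49e-6 C/m.
Applying ∮E·dA = Q_enc/ε₀ with the end caps contributing no flux:
E = |λ_enc|/(2πε₀r) = (2.49×10^-6)/(2π·8.85×10^-12·1.84) = 2.43e4 N/C.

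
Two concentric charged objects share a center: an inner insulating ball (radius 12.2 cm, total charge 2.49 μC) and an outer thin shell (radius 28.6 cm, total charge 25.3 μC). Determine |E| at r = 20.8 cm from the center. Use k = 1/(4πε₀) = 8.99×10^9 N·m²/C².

5.17e5 V/m

By spherical symmetry E is radial; choose a Gaussian sphere of radius r = 20.8 cm (between the bodies, 12.2 cm < r < 28.6 cm).
Only the inner charge is enclosed; the outer shell contributes nothing inside itself. Q_enc = 2.49 μC = 2.49e-6 C.
By Gauss's law, ∮E·dA = E·4πr² = Q_enc/ε₀.
E = k|Q_enc|/r² = (8.99×10^9)(2.49e-6)/(0.208)² = 5.17×10^5 N/C.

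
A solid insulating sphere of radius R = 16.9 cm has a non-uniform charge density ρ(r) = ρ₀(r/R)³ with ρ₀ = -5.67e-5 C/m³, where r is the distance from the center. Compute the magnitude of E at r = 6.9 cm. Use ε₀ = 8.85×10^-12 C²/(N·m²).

|E| ≈ 5.01e3 N/C

Take a concentric spherical Gaussian surface of radius r = 6.9 cm (r < R).
Q_enc = ∫₀^r ρ(r')·4πr'² dr' = (4πρ₀/R³) ∫₀^r r'^5 dr' = 4πρ₀ r^6/(6·R³) = -2.655×10^-9 C.
By Gauss's law, ∮E·dA = E·4πr² = Q_enc/ε₀.
E = |Q_enc|/(4πε₀r²) = (2.655×10^-9)/(4π·8.85×10^-12·(0.069)²) = 5.01e3 N/C.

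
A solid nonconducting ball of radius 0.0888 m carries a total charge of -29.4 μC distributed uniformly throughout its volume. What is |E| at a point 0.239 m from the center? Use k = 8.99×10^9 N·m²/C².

Take a concentric spherical Gaussian surface of radius r = 0.239 m (r > R, so the entire charge is enclosed).
Q_enc = -29.4 μC = -2.94×10^-5 C.
By Gauss's law, ∮E·dA = E·4πr² = Q_enc/ε₀.
E = k|Q_enc|/r² = (8.99×10^9)(2.94e-5)/(0.239)² = 4.63×10^6 N/C.

|E| ≈ 4.63e6 N/C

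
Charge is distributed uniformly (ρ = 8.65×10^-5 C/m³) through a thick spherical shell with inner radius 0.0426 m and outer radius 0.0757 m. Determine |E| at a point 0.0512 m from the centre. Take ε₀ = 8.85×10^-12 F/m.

|E| ≈ 7.07×10^4 N/C

By spherical symmetry E is radial; choose a Gaussian sphere of radius r = 0.0512 m (within the shell material, 0.0426 m < r < 0.0757 m).
Enclosed charge is the volume from a to r: Q_enc = (4π/3)ρ(r³ − a³) = 2.062e-8 C.
Applying ∮E·dA = Q_enc/ε₀ with Φ = E(4πr²):
E = |Q_enc|/(4πε₀r²) = (2.062×10^-8)/(4π·8.85×10^-12·(0.0512)²) = 7.07×10^4 N/C.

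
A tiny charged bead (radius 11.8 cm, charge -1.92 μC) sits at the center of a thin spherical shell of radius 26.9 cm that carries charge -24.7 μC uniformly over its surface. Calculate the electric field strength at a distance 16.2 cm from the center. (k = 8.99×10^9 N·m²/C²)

Take a concentric spherical Gaussian surface of radius r = 16.2 cm (between the bodies, 11.8 cm < r < 26.9 cm).
Only the inner charge is enclosed; the outer shell contributes nothing inside itself. Q_enc = -1.92 μC = -1.92e-6 C.
Since E is radial and uniform over the Gaussian sphere, Φ = E·4πr² = Q_enc/ε₀.
E = k|Q_enc|/r² = (8.99×10^9)(1.92×10^-6)/(0.162)² = 6.58e5 N/C.

6.58e5 N/C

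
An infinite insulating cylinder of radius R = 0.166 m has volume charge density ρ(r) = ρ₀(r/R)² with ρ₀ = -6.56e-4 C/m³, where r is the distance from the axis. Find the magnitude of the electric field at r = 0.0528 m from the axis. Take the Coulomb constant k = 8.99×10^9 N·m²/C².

Coaxial Gaussian cylinder, radius r = 0.0528 m, length L (r < R).
λ_enc = ∫₀^r ρ(r')·2πr' dr' = (2πρ₀/R²)·r^4/4 = -2.906×10^-7 C/m.
Gauss's law: E·2πrL = λ_enc L/ε₀.
E = 2k|λ_enc|/r = 2(8.99×10^9)(2.906×10^-7)/(0.0528) = 9.90e4 N/C.

9.90×10^4 N/C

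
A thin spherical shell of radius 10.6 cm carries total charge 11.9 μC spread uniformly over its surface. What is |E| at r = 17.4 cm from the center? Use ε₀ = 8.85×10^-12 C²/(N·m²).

|E| = 3.53e6 N/C

By spherical symmetry E is radial; choose a Gaussian sphere of radius r = 17.4 cm (r > 10.6 cm).
The entire shell is enclosed: Q_enc = 1.19×10^-5 C.
Gauss's law: E·4πr² = Q_enc/ε₀.
E = |Q_enc|/(4πε₀r²) = (1.19×10^-5)/(4π·8.85×10^-12·(0.174)²) = 3.53×10^6 N/C.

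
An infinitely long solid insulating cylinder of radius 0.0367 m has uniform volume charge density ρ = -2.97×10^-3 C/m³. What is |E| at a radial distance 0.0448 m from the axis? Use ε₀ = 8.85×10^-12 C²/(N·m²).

E ≈ 5.04e6 N/C

Coaxial Gaussian cylinder, radius r = 0.0448 m, length L (r > 0.0367 m, full cross-section enclosed).
λ_enc = ρ·πR² = (-2.97e-3)π(0.0367)² = -1.257×10^-5 C/m.
Since E is radial and uniform over the curved surface, Φ = E·2πrL = Q_enc/ε₀ = λ_enc L/ε₀.
E = |λ_enc|/(2πε₀r) = (1.257×10^-5)/(2π·8.85×10^-12·0.0448) = 5.04×10^6 N/C.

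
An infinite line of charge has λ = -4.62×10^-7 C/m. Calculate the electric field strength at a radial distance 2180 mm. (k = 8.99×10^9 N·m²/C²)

Take a coaxial cylindrical Gaussian surface of radius r = 2180 mm and length L.
Q_enc = λL, so λ_enc = -4.62×10^-7 C/m.
By Gauss's law (flux through the curved wall only), E·2πrL = λ_enc L/ε₀.
E = 2k|λ_enc|/r = 2(8.99×10^9)(4.62×10^-7)/(2.18) = 3.81e3 N/C.

|E| ≈ 3.81×10^3 N/C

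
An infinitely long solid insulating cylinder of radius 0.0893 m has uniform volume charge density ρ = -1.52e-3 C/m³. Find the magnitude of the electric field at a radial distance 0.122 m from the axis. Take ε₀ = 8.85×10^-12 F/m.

By cylindrical symmetry E is radial; use a coaxial Gaussian cylinder of radius 0.122 m and length L (r > 0.0893 m, full cross-section enclosed).
λ_enc = ρ·πR² = (-1.52×10^-3)π(0.0893)² = -3.808×10^-5 C/m.
Applying ∮E·dA = Q_enc/ε₀ with the end caps contributing no flux:
E = |λ_enc|/(2πε₀r) = (3.808×10^-5)/(2π·8.85×10^-12·0.122) = 5.61×10^6 N/C.

|E| = 5.61×10^6 V/m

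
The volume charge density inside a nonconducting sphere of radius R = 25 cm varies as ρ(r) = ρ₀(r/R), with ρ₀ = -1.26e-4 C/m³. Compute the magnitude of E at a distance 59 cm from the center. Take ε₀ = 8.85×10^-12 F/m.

1.60×10^5 V/m

Take a concentric spherical Gaussian surface of radius r = 59 cm (r > R, all charge enclosed).
Q_enc = 4π ∫₀^R ρ₀(r'/R)^1 r'² dr' = 4πρ₀R³/4 = -6.185×10^-6 C.
Gauss's law: E·4πr² = Q_enc/ε₀.
E = |Q_enc|/(4πε₀r²) = (6.185×10^-6)/(4π·8.85×10^-12·(0.59)²) = 1.60×10^5 N/C.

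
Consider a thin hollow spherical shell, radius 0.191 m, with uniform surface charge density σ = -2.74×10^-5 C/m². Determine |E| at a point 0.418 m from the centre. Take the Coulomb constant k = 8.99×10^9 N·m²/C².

E ≈ 6.46×10^5 N/C

Use a concentric Gaussian sphere at r = 0.418 m (r > 0.191 m).
The entire shell is enclosed: Q_enc = σ·4πR² = (-2.74e-5)·4π·(0.191)² = -1.256×10^-5 C.
Gauss's law: E·4πr² = Q_enc/ε₀.
E = k|Q_enc|/r² = (8.99×10^9)(1.256×10^-5)/(0.418)² = 6.46×10^5 N/C.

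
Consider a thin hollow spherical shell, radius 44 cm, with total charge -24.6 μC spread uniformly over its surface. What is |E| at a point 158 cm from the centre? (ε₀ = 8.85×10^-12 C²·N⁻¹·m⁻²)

8.86×10^4 V/m

Use a concentric Gaussian sphere at r = 158 cm (r > 44 cm).
The entire shell is enclosed: Q_enc = -2.46×10^-5 C.
Since E is radial and uniform over the Gaussian sphere, Φ = E·4πr² = Q_enc/ε₀.
E = |Q_enc|/(4πε₀r²) = (2.46×10^-5)/(4π·8.85×10^-12·(1.58)²) = 8.86×10^4 N/C.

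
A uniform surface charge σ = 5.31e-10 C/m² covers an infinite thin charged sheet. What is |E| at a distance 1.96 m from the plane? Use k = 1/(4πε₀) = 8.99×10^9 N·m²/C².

By planar symmetry E is perpendicular to the sheet and uniform; use a Gaussian pillbox with flat faces of area A on each side of the sheet.
Only the two end caps contribute flux: Φ = 2EA. With Q_enc = σA, Gauss's law gives E = |σ|/(2ε₀).
E = 2πk|σ| = 2π(8.99×10^9)(5.31×10^-10) = 30 N/C.

E = 30 N/C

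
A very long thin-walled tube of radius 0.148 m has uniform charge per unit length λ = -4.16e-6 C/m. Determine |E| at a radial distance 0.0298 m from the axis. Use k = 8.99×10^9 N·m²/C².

E = 0 (no enclosed charge)

Choose a coaxial cylinder of radius r = 0.0298 m (arbitrary length L) as the Gaussian surface (r < 0.148 m, inside the shell).
No charge is enclosed, so Gauss's law gives E·2πrL = 0 ⇒ E = 0.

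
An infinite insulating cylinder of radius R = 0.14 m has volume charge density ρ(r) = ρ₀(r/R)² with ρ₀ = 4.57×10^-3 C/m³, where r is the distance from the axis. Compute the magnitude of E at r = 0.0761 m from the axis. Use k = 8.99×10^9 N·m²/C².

Take a coaxial cylindrical Gaussian surface of radius r = 0.0761 m and length L (r < R).
λ_enc = ∫₀^r ρ(r')·2πr' dr' = (2πρ₀/R²)·r^4/4 = 1.228×10^-5 C/m.
Applying ∮E·dA = Q_enc/ε₀ with the end caps contributing no flux:
E = 2k|λ_enc|/r = 2(8.99×10^9)(1.228×10^-5)/(0.0761) = 2.90e6 N/C.

2.90×10^6 N/C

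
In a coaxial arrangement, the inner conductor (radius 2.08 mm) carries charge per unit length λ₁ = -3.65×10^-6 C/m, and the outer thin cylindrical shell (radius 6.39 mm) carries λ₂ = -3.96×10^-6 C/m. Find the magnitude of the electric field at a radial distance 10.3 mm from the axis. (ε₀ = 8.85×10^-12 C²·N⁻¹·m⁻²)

|E| ≈ 1.33×10^7 N/C

Take a coaxial cylindrical Gaussian surface of radius r = 10.3 mm and length L (r > 6.39 mm, enclosing both).
λ_enc = λ₁ + λ₂ = (-3.65×10^-6) + (-3.96×10^-6) = -7.61×10^-6 C/m.
By Gauss's law (flux through the curved wall only), E·2πrL = λ_enc L/ε₀.
E = |λ_enc|/(2πε₀r) = (7.61e-6)/(2π·8.85×10^-12·0.0103) = 1.33e7 N/C.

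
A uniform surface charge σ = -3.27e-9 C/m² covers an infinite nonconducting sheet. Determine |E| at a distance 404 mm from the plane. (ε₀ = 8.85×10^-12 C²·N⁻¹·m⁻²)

|E| = 185 V/m

By planar symmetry E is perpendicular to the sheet and uniform; use a Gaussian pillbox with flat faces of area A on each side of the sheet.
Only the two end caps contribute flux: Φ = 2EA. With Q_enc = σA, Gauss's law gives E = |σ|/(2ε₀).
E = |σ|/(2ε₀) = (3.27×10^-9)/(2·8.85×10^-12) = 185 N/C.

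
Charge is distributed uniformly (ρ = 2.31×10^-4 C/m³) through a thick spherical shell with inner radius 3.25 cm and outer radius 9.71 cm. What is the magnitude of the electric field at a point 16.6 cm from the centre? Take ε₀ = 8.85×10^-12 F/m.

By spherical symmetry E is radial; choose a Gaussian sphere of radius r = 16.6 cm (r > 9.71 cm, enclosing the whole shell).
Q_enc = ρ·(4π/3)(b³ − a³) = (2.31e-4)·(4π/3)·((0.0971)³ − (0.0325)³) = 8.526×10^-7 C.
Gauss's law: E·4πr² = Q_enc/ε₀.
E = |Q_enc|/(4πε₀r²) = (8.526×10^-7)/(4π·8.85×10^-12·(0.166)²) = 2.78e5 N/C.

E = 2.78×10^5 N/C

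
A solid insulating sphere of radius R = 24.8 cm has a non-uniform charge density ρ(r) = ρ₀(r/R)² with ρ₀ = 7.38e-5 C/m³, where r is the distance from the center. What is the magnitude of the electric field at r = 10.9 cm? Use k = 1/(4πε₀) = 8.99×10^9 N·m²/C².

3.51×10^4 N/C

Symmetry ⇒ E = E(r) r̂. Gaussian sphere of radius r = 10.9 cm (r < R).
Integrate the density: Q_enc = 4π ∫₀^r ρ₀(r'/R)^2 r'² dr' = 4πρ₀ r^5/(5·R²) = 4.64×10^-8 C.
Gauss's law: E·4πr² = Q_enc/ε₀.
E = k|Q_enc|/r² = (8.99×10^9)(4.64e-8)/(0.109)² = 3.51e4 N/C.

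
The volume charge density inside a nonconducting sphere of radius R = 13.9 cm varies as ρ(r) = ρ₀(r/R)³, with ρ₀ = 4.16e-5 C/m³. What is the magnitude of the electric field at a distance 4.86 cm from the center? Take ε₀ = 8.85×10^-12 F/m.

|E| = 1.63e3 N/C

Use a concentric Gaussian sphere at r = 4.86 cm (r < R).
Q_enc = ∫₀^r ρ(r')·4πr'² dr' = (4πρ₀/R³) ∫₀^r r'^5 dr' = 4πρ₀ r^6/(6·R³) = 4.275e-10 C.
By Gauss's law, ∮E·dA = E·4πr² = Q_enc/ε₀.
E = |Q_enc|/(4πε₀r²) = (4.275e-10)/(4π·8.85×10^-12·(0.0486)²) = 1.63×10^3 N/C.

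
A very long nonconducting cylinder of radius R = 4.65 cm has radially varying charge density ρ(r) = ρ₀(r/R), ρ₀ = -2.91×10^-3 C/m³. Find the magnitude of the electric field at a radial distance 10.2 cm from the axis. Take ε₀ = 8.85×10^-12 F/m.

Take a coaxial cylindrical Gaussian surface of radius r = 10.2 cm and length L (r > R, full charge per length enclosed).
λ_enc = 2π ∫₀^R ρ₀(r'/R)^1 r' dr' = 2πρ₀R²/3 = -1.318×10^-5 C/m.
Since E is radial and uniform over the curved surface, Φ = E·2πrL = Q_enc/ε₀ = λ_enc L/ε₀.
E = |λ_enc|/(2πε₀r) = (1.318×10^-5)/(2π·8.85×10^-12·0.102) = 2.32e6 N/C.

2.32×10^6 V/m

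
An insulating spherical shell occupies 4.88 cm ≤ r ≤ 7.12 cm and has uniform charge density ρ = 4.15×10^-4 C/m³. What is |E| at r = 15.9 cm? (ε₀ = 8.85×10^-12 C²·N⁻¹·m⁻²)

E = 1.51e5 N/C

Take a concentric spherical Gaussian surface of radius r = 15.9 cm (r > 7.12 cm, enclosing the whole shell).
Q_enc = ρ·(4π/3)(b³ − a³) = (4.15×10^-4)·(4π/3)·((0.0712)³ − (0.0488)³) = 4.254e-7 C.
Gauss's law: E·4πr² = Q_enc/ε₀.
E = |Q_enc|/(4πε₀r²) = (4.254×10^-7)/(4π·8.85×10^-12·(0.159)²) = 1.51×10^5 N/C.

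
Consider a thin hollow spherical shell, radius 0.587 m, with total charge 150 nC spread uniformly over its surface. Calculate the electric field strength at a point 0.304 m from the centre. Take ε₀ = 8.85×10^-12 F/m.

|E| = 0 V/m

Symmetry ⇒ E = E(r) r̂. Gaussian sphere of radius r = 0.304 m (inside the shell, r < 0.587 m).
All the charge is outside the Gaussian surface: Q_enc = 0, hence E = 0 everywhere inside the shell.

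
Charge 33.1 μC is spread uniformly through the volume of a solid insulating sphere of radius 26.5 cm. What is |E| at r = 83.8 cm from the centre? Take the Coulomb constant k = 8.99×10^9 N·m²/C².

Take a concentric spherical Gaussian surface of radius r = 83.8 cm (r > R, so the entire charge is enclosed).
Q_enc = 33.1 μC = 3.31×10^-5 C.
Since E is radial and uniform over the Gaussian sphere, Φ = E·4πr² = Q_enc/ε₀.
E = k|Q_enc|/r² = (8.99×10^9)(3.31e-5)/(0.838)² = 4.24×10^5 N/C.

4.24×10^5 N/C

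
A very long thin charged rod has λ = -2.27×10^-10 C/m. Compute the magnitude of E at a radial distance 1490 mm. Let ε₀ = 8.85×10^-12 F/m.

2.74 V/m

Take a coaxial cylindrical Gaussian surface of radius r = 1490 mm and length L.
Q_enc = λL, so λ_enc = -2.27e-10 C/m.
Applying ∮E·dA = Q_enc/ε₀ with the end caps contributing no flux:
E = |λ_enc|/(2πε₀r) = (2.27e-10)/(2π·8.85×10^-12·1.49) = 2.74 N/C.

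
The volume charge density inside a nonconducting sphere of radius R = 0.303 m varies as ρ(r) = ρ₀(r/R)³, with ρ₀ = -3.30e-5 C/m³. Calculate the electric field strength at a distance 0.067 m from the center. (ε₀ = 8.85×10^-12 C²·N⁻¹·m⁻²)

|E| = 450 V/m

By spherical symmetry E is radial; choose a Gaussian sphere of radius r = 0.067 m (r < R).
Q_enc = ∫₀^r ρ(r')·4πr'² dr' = (4πρ₀/R³) ∫₀^r r'^5 dr' = 4πρ₀ r^6/(6·R³) = -2.247×10^-10 C.
Since E is radial and uniform over the Gaussian sphere, Φ = E·4πr² = Q_enc/ε₀.
E = |Q_enc|/(4πε₀r²) = (2.247e-10)/(4π·8.85×10^-12·(0.067)²) = 450 N/C.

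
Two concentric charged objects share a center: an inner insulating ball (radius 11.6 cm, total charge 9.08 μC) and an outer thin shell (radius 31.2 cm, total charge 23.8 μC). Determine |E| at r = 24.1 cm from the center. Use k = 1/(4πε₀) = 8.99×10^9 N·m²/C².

|E| ≈ 1.41×10^6 N/C

Take a concentric spherical Gaussian surface of radius r = 24.1 cm (between the bodies, 11.6 cm < r < 31.2 cm).
Only the inner charge is enclosed; the outer shell contributes nothing inside itself. Q_enc = 9.08 μC = 9.08×10^-6 C.
Since E is radial and uniform over the Gaussian sphere, Φ = E·4πr² = Q_enc/ε₀.
E = k|Q_enc|/r² = (8.99×10^9)(9.08e-6)/(0.241)² = 1.41e6 N/C.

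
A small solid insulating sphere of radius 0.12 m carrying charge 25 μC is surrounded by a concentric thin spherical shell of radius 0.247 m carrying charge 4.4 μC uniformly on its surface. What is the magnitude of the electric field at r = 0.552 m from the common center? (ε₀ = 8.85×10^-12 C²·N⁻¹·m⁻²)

E = 8.68×10^5 N/C

Use a concentric Gaussian sphere at r = 0.552 m (r > 0.247 m, enclosing both).
Q_enc = (25 μC) + (4.4 μC) = 2.94×10^-5 C.
Gauss's law: E·4πr² = Q_enc/ε₀.
E = |Q_enc|/(4πε₀r²) = (2.94e-5)/(4π·8.85×10^-12·(0.552)²) = 8.68e5 N/C.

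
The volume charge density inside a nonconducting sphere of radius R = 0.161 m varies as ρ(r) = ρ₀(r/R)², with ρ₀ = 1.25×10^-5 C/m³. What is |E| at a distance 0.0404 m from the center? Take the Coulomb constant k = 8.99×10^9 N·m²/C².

Take a concentric spherical Gaussian surface of radius r = 0.0404 m (r < R).
Integrate the density: Q_enc = 4π ∫₀^r ρ₀(r'/R)^2 r'² dr' = 4πρ₀ r^5/(5·R²) = 1.304×10^-10 C.
Gauss's law: E·4πr² = Q_enc/ε₀.
E = k|Q_enc|/r² = (8.99×10^9)(1.304×10^-10)/(0.0404)² = 718 N/C.

E = 718 V/m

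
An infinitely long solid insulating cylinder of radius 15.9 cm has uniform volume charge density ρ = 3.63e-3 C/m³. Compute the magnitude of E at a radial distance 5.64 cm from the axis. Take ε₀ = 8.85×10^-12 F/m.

Take a coaxial cylindrical Gaussian surface of radius r = 5.64 cm and length L (r < R).
Enclosed charge per unit length: λ_enc = ρ·πr² = (3.63e-3)π(0.0564)² = 3.628×10^-5 C/m.
Since E is radial and uniform over the curved surface, Φ = E·2πrL = Q_enc/ε₀ = λ_enc L/ε₀.
E = |λ_enc|/(2πε₀r) = (3.628e-5)/(2π·8.85×10^-12·0.0564) = 1.16e7 N/C.

E ≈ 1.16×10^7 N/C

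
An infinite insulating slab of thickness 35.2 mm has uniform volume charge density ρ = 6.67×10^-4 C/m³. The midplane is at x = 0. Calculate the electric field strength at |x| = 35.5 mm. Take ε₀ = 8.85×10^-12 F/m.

|E| = 1.33e6 N/C

The point |x| = 35.5 mm lies outside the slab (half-thickness 0.0176 m). A symmetric pillbox spanning the full slab encloses Q_enc = ρ·d·A.
Flux = 2EA ⇒ E = |ρ|d/(2ε₀), independent of distance outside.
E = (6.67×10^-4)(0.0352)/(2·8.85×10^-12) = 1.33×10^6 N/C.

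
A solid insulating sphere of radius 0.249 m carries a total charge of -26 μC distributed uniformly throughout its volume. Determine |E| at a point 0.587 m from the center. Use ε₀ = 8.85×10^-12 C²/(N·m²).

|E| ≈ 6.78e5 N/C

Use a concentric Gaussian sphere at r = 0.587 m (r > R, so the entire charge is enclosed).
Q_enc = -26 μC = -2.60×10^-5 C.
By Gauss's law, ∮E·dA = E·4πr² = Q_enc/ε₀.
E = |Q_enc|/(4πε₀r²) = (2.60e-5)/(4π·8.85×10^-12·(0.587)²) = 6.78e5 N/C.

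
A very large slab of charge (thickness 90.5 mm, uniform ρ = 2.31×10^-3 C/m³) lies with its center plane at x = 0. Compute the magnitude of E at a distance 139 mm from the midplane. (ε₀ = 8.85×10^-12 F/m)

The point |x| = 139 mm lies outside the slab (half-thickness 0.04525 m). A symmetric pillbox spanning the full slab encloses Q_enc = ρ·d·A.
Flux = 2EA ⇒ E = |ρ|d/(2ε₀), independent of distance outside.
E = (2.31×10^-3)(0.0905)/(2·8.85×10^-12) = 1.18e7 N/C.

|E| ≈ 1.18×10^7 N/C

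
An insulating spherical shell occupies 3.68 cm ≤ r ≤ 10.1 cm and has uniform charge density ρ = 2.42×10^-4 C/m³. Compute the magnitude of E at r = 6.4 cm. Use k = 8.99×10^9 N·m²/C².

Take a concentric spherical Gaussian surface of radius r = 6.4 cm (within the shell material, 3.68 cm < r < 10.1 cm).
Only the shell between 3.68 cm and r is enclosed: Q_enc = ρ·(4π/3)(r³ − a³) = (2.42×10^-4)·(4π/3)·((0.064)³ − (0.0368)³) = 2.152×10^-7 C.
Since E is radial and uniform over the Gaussian sphere, Φ = E·4πr² = Q_enc/ε₀.
E = k|Q_enc|/r² = (8.99×10^9)(2.152e-7)/(0.064)² = 4.72×10^5 N/C.

|E| ≈ 4.72×10^5 N/C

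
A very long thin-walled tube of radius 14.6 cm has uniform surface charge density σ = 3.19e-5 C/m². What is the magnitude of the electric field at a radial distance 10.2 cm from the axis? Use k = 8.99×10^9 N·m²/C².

E = 0 (no enclosed charge)

By cylindrical symmetry E is radial; use a coaxial Gaussian cylinder of radius 10.2 cm and length L (r < 14.6 cm, inside the shell).
No charge is enclosed, so Gauss's law gives E·2πrL = 0 ⇒ E = 0.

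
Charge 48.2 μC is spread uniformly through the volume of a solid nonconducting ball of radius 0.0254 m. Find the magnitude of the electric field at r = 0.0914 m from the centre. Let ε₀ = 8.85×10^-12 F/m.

Symmetry ⇒ E = E(r) r̂. Gaussian sphere of radius r = 0.0914 m (r > R, so the entire charge is enclosed).
Q_enc = 48.2 μC = 4.82×10^-5 C.
Applying ∮E·dA = Q_enc/ε₀ with Φ = E(4πr²):
E = |Q_enc|/(4πε₀r²) = (4.82×10^-5)/(4π·8.85×10^-12·(0.0914)²) = 5.19e7 N/C.

E = 5.19e7 V/m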